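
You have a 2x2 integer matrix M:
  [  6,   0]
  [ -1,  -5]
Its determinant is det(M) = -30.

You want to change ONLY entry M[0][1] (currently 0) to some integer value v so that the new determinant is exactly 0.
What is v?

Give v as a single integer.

det is linear in entry M[0][1]: det = old_det + (v - 0) * C_01
Cofactor C_01 = 1
Want det = 0: -30 + (v - 0) * 1 = 0
  (v - 0) = 30 / 1 = 30
  v = 0 + (30) = 30

Answer: 30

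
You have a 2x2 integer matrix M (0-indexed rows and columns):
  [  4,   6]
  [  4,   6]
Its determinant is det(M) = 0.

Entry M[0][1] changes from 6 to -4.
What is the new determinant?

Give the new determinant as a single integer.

det is linear in row 0: changing M[0][1] by delta changes det by delta * cofactor(0,1).
Cofactor C_01 = (-1)^(0+1) * minor(0,1) = -4
Entry delta = -4 - 6 = -10
Det delta = -10 * -4 = 40
New det = 0 + 40 = 40

Answer: 40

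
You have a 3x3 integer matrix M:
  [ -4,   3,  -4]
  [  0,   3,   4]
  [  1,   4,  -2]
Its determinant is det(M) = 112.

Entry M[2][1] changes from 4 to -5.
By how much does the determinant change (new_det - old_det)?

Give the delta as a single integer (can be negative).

Cofactor C_21 = 16
Entry delta = -5 - 4 = -9
Det delta = entry_delta * cofactor = -9 * 16 = -144

Answer: -144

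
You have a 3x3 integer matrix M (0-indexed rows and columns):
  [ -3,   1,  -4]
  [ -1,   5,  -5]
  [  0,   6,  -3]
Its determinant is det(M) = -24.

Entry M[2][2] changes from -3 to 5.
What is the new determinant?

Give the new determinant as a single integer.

det is linear in row 2: changing M[2][2] by delta changes det by delta * cofactor(2,2).
Cofactor C_22 = (-1)^(2+2) * minor(2,2) = -14
Entry delta = 5 - -3 = 8
Det delta = 8 * -14 = -112
New det = -24 + -112 = -136

Answer: -136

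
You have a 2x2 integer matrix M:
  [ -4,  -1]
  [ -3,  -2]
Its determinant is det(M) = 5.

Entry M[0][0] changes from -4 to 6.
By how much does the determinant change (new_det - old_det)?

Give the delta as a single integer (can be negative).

Cofactor C_00 = -2
Entry delta = 6 - -4 = 10
Det delta = entry_delta * cofactor = 10 * -2 = -20

Answer: -20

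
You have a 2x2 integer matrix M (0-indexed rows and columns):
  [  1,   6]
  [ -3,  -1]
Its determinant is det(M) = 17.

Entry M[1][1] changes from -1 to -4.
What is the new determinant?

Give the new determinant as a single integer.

det is linear in row 1: changing M[1][1] by delta changes det by delta * cofactor(1,1).
Cofactor C_11 = (-1)^(1+1) * minor(1,1) = 1
Entry delta = -4 - -1 = -3
Det delta = -3 * 1 = -3
New det = 17 + -3 = 14

Answer: 14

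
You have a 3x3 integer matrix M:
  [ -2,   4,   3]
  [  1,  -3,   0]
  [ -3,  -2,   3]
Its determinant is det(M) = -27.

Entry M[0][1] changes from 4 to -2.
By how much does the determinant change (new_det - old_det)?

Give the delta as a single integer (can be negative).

Answer: 18

Derivation:
Cofactor C_01 = -3
Entry delta = -2 - 4 = -6
Det delta = entry_delta * cofactor = -6 * -3 = 18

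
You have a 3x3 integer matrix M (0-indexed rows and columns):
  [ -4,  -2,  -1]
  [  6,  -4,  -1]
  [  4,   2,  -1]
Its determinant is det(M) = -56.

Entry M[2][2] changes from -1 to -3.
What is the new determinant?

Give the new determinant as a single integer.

det is linear in row 2: changing M[2][2] by delta changes det by delta * cofactor(2,2).
Cofactor C_22 = (-1)^(2+2) * minor(2,2) = 28
Entry delta = -3 - -1 = -2
Det delta = -2 * 28 = -56
New det = -56 + -56 = -112

Answer: -112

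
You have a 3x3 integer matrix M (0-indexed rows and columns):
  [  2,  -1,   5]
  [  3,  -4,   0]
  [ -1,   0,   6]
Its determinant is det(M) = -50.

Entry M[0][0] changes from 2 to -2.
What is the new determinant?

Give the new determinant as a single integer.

det is linear in row 0: changing M[0][0] by delta changes det by delta * cofactor(0,0).
Cofactor C_00 = (-1)^(0+0) * minor(0,0) = -24
Entry delta = -2 - 2 = -4
Det delta = -4 * -24 = 96
New det = -50 + 96 = 46

Answer: 46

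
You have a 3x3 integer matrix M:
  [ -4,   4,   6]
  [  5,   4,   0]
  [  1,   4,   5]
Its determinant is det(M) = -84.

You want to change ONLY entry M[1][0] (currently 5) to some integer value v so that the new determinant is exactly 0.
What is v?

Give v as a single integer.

Answer: 26

Derivation:
det is linear in entry M[1][0]: det = old_det + (v - 5) * C_10
Cofactor C_10 = 4
Want det = 0: -84 + (v - 5) * 4 = 0
  (v - 5) = 84 / 4 = 21
  v = 5 + (21) = 26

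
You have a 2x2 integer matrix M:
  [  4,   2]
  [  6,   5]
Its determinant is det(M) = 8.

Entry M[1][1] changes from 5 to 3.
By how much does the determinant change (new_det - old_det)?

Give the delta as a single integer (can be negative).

Answer: -8

Derivation:
Cofactor C_11 = 4
Entry delta = 3 - 5 = -2
Det delta = entry_delta * cofactor = -2 * 4 = -8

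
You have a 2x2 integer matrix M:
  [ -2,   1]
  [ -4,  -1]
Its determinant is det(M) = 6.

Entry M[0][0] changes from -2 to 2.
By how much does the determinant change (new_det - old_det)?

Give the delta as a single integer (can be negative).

Answer: -4

Derivation:
Cofactor C_00 = -1
Entry delta = 2 - -2 = 4
Det delta = entry_delta * cofactor = 4 * -1 = -4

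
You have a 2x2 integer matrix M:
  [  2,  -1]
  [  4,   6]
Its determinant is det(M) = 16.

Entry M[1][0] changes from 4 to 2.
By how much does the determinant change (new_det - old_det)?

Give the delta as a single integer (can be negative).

Cofactor C_10 = 1
Entry delta = 2 - 4 = -2
Det delta = entry_delta * cofactor = -2 * 1 = -2

Answer: -2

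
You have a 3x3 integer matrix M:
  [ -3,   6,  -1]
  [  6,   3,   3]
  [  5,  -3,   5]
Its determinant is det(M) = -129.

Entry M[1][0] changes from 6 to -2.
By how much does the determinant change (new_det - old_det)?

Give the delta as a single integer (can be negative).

Cofactor C_10 = -27
Entry delta = -2 - 6 = -8
Det delta = entry_delta * cofactor = -8 * -27 = 216

Answer: 216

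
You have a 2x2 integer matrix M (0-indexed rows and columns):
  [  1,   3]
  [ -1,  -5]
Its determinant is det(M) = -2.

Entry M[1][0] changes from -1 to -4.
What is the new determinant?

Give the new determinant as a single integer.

det is linear in row 1: changing M[1][0] by delta changes det by delta * cofactor(1,0).
Cofactor C_10 = (-1)^(1+0) * minor(1,0) = -3
Entry delta = -4 - -1 = -3
Det delta = -3 * -3 = 9
New det = -2 + 9 = 7

Answer: 7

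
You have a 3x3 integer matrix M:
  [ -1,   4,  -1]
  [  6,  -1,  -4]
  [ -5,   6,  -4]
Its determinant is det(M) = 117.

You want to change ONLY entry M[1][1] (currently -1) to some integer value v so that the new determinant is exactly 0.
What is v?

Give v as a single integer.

Answer: 116

Derivation:
det is linear in entry M[1][1]: det = old_det + (v - -1) * C_11
Cofactor C_11 = -1
Want det = 0: 117 + (v - -1) * -1 = 0
  (v - -1) = -117 / -1 = 117
  v = -1 + (117) = 116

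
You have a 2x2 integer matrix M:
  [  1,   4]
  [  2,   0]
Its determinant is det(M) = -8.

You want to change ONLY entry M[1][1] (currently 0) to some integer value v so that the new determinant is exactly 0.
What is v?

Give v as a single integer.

Answer: 8

Derivation:
det is linear in entry M[1][1]: det = old_det + (v - 0) * C_11
Cofactor C_11 = 1
Want det = 0: -8 + (v - 0) * 1 = 0
  (v - 0) = 8 / 1 = 8
  v = 0 + (8) = 8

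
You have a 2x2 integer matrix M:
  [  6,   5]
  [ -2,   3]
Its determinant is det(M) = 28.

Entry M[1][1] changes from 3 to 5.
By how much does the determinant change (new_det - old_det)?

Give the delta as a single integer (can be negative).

Answer: 12

Derivation:
Cofactor C_11 = 6
Entry delta = 5 - 3 = 2
Det delta = entry_delta * cofactor = 2 * 6 = 12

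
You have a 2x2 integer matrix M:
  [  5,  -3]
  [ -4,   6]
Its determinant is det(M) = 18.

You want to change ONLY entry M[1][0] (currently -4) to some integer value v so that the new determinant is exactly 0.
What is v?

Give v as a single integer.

Answer: -10

Derivation:
det is linear in entry M[1][0]: det = old_det + (v - -4) * C_10
Cofactor C_10 = 3
Want det = 0: 18 + (v - -4) * 3 = 0
  (v - -4) = -18 / 3 = -6
  v = -4 + (-6) = -10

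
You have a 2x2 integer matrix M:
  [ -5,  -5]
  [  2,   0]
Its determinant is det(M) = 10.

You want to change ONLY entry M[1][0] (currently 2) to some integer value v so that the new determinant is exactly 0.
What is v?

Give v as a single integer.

Answer: 0

Derivation:
det is linear in entry M[1][0]: det = old_det + (v - 2) * C_10
Cofactor C_10 = 5
Want det = 0: 10 + (v - 2) * 5 = 0
  (v - 2) = -10 / 5 = -2
  v = 2 + (-2) = 0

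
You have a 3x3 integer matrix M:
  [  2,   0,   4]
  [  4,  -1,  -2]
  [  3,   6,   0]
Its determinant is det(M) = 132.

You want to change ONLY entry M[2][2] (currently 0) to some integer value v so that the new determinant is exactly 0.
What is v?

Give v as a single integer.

Answer: 66

Derivation:
det is linear in entry M[2][2]: det = old_det + (v - 0) * C_22
Cofactor C_22 = -2
Want det = 0: 132 + (v - 0) * -2 = 0
  (v - 0) = -132 / -2 = 66
  v = 0 + (66) = 66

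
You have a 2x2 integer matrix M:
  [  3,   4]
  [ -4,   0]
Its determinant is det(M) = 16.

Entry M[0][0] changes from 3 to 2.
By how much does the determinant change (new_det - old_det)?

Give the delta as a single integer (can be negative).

Cofactor C_00 = 0
Entry delta = 2 - 3 = -1
Det delta = entry_delta * cofactor = -1 * 0 = 0

Answer: 0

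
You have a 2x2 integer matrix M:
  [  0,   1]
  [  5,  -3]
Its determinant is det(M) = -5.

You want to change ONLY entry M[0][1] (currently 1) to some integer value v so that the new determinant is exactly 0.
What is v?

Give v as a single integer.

Answer: 0

Derivation:
det is linear in entry M[0][1]: det = old_det + (v - 1) * C_01
Cofactor C_01 = -5
Want det = 0: -5 + (v - 1) * -5 = 0
  (v - 1) = 5 / -5 = -1
  v = 1 + (-1) = 0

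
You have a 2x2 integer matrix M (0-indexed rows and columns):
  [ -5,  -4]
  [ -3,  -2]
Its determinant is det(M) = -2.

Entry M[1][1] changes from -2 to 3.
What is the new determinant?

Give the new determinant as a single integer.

Answer: -27

Derivation:
det is linear in row 1: changing M[1][1] by delta changes det by delta * cofactor(1,1).
Cofactor C_11 = (-1)^(1+1) * minor(1,1) = -5
Entry delta = 3 - -2 = 5
Det delta = 5 * -5 = -25
New det = -2 + -25 = -27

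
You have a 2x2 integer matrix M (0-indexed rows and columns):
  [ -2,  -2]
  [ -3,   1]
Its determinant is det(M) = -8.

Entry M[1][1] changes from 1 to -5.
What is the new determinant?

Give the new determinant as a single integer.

Answer: 4

Derivation:
det is linear in row 1: changing M[1][1] by delta changes det by delta * cofactor(1,1).
Cofactor C_11 = (-1)^(1+1) * minor(1,1) = -2
Entry delta = -5 - 1 = -6
Det delta = -6 * -2 = 12
New det = -8 + 12 = 4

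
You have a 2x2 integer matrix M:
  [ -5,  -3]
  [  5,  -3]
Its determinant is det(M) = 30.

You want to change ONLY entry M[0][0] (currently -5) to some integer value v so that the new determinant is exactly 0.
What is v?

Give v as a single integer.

det is linear in entry M[0][0]: det = old_det + (v - -5) * C_00
Cofactor C_00 = -3
Want det = 0: 30 + (v - -5) * -3 = 0
  (v - -5) = -30 / -3 = 10
  v = -5 + (10) = 5

Answer: 5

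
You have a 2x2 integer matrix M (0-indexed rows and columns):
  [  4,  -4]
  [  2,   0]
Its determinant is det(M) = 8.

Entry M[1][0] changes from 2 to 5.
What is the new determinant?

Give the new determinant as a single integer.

Answer: 20

Derivation:
det is linear in row 1: changing M[1][0] by delta changes det by delta * cofactor(1,0).
Cofactor C_10 = (-1)^(1+0) * minor(1,0) = 4
Entry delta = 5 - 2 = 3
Det delta = 3 * 4 = 12
New det = 8 + 12 = 20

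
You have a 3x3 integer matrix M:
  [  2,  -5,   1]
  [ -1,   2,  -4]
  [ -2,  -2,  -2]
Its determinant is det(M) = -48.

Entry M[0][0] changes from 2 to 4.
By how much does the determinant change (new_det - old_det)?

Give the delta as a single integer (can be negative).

Answer: -24

Derivation:
Cofactor C_00 = -12
Entry delta = 4 - 2 = 2
Det delta = entry_delta * cofactor = 2 * -12 = -24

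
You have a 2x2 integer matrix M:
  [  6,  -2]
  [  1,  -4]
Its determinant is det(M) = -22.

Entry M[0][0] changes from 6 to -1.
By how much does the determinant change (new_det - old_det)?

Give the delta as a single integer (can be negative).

Cofactor C_00 = -4
Entry delta = -1 - 6 = -7
Det delta = entry_delta * cofactor = -7 * -4 = 28

Answer: 28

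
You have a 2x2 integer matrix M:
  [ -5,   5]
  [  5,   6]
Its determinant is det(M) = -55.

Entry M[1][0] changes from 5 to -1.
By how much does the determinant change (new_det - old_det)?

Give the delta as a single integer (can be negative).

Cofactor C_10 = -5
Entry delta = -1 - 5 = -6
Det delta = entry_delta * cofactor = -6 * -5 = 30

Answer: 30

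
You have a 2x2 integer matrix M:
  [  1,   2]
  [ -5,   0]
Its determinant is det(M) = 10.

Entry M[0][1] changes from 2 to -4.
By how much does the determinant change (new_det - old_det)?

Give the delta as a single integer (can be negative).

Cofactor C_01 = 5
Entry delta = -4 - 2 = -6
Det delta = entry_delta * cofactor = -6 * 5 = -30

Answer: -30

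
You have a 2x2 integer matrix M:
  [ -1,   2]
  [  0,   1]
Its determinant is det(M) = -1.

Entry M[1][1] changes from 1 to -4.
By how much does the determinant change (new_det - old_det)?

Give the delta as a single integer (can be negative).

Cofactor C_11 = -1
Entry delta = -4 - 1 = -5
Det delta = entry_delta * cofactor = -5 * -1 = 5

Answer: 5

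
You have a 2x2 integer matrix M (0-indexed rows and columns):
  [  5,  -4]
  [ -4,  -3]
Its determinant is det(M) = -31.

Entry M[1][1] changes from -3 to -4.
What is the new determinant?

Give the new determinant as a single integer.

det is linear in row 1: changing M[1][1] by delta changes det by delta * cofactor(1,1).
Cofactor C_11 = (-1)^(1+1) * minor(1,1) = 5
Entry delta = -4 - -3 = -1
Det delta = -1 * 5 = -5
New det = -31 + -5 = -36

Answer: -36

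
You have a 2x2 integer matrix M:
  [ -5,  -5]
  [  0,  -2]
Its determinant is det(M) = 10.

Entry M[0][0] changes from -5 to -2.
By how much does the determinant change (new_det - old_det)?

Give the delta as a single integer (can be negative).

Cofactor C_00 = -2
Entry delta = -2 - -5 = 3
Det delta = entry_delta * cofactor = 3 * -2 = -6

Answer: -6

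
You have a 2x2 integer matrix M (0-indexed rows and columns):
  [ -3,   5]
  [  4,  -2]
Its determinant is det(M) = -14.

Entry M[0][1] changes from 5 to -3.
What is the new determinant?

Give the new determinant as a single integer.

Answer: 18

Derivation:
det is linear in row 0: changing M[0][1] by delta changes det by delta * cofactor(0,1).
Cofactor C_01 = (-1)^(0+1) * minor(0,1) = -4
Entry delta = -3 - 5 = -8
Det delta = -8 * -4 = 32
New det = -14 + 32 = 18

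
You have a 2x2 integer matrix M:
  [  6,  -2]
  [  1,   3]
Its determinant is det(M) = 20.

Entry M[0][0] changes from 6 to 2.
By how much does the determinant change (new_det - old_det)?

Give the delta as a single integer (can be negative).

Answer: -12

Derivation:
Cofactor C_00 = 3
Entry delta = 2 - 6 = -4
Det delta = entry_delta * cofactor = -4 * 3 = -12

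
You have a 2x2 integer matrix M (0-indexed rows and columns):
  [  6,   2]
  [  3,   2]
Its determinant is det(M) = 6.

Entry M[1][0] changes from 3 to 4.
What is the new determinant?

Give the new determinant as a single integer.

det is linear in row 1: changing M[1][0] by delta changes det by delta * cofactor(1,0).
Cofactor C_10 = (-1)^(1+0) * minor(1,0) = -2
Entry delta = 4 - 3 = 1
Det delta = 1 * -2 = -2
New det = 6 + -2 = 4

Answer: 4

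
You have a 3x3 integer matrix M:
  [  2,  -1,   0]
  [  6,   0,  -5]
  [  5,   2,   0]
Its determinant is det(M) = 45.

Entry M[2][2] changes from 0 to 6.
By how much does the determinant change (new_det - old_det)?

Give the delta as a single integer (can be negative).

Answer: 36

Derivation:
Cofactor C_22 = 6
Entry delta = 6 - 0 = 6
Det delta = entry_delta * cofactor = 6 * 6 = 36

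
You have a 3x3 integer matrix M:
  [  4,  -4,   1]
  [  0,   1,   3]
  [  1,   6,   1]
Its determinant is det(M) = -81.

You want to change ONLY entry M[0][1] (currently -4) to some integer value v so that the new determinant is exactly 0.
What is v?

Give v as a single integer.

Answer: 23

Derivation:
det is linear in entry M[0][1]: det = old_det + (v - -4) * C_01
Cofactor C_01 = 3
Want det = 0: -81 + (v - -4) * 3 = 0
  (v - -4) = 81 / 3 = 27
  v = -4 + (27) = 23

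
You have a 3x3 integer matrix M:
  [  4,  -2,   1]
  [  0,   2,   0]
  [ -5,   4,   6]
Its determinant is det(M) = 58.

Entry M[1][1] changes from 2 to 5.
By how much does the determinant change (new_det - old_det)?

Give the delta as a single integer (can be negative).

Answer: 87

Derivation:
Cofactor C_11 = 29
Entry delta = 5 - 2 = 3
Det delta = entry_delta * cofactor = 3 * 29 = 87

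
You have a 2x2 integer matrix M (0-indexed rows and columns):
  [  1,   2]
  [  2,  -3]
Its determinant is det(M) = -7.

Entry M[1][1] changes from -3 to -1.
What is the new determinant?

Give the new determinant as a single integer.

Answer: -5

Derivation:
det is linear in row 1: changing M[1][1] by delta changes det by delta * cofactor(1,1).
Cofactor C_11 = (-1)^(1+1) * minor(1,1) = 1
Entry delta = -1 - -3 = 2
Det delta = 2 * 1 = 2
New det = -7 + 2 = -5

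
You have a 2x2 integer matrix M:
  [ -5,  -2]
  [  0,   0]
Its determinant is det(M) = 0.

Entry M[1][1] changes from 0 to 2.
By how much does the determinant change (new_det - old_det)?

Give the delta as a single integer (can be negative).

Cofactor C_11 = -5
Entry delta = 2 - 0 = 2
Det delta = entry_delta * cofactor = 2 * -5 = -10

Answer: -10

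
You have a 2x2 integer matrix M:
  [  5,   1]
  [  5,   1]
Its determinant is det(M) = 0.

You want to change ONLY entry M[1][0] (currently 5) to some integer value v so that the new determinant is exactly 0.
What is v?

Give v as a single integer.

det is linear in entry M[1][0]: det = old_det + (v - 5) * C_10
Cofactor C_10 = -1
Want det = 0: 0 + (v - 5) * -1 = 0
  (v - 5) = 0 / -1 = 0
  v = 5 + (0) = 5

Answer: 5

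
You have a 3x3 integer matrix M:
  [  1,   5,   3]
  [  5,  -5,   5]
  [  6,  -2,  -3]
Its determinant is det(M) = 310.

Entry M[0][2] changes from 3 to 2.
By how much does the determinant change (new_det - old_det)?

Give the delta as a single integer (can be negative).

Answer: -20

Derivation:
Cofactor C_02 = 20
Entry delta = 2 - 3 = -1
Det delta = entry_delta * cofactor = -1 * 20 = -20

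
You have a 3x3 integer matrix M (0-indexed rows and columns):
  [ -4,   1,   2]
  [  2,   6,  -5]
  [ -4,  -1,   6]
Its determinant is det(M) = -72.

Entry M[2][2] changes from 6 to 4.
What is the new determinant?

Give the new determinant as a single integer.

Answer: -20

Derivation:
det is linear in row 2: changing M[2][2] by delta changes det by delta * cofactor(2,2).
Cofactor C_22 = (-1)^(2+2) * minor(2,2) = -26
Entry delta = 4 - 6 = -2
Det delta = -2 * -26 = 52
New det = -72 + 52 = -20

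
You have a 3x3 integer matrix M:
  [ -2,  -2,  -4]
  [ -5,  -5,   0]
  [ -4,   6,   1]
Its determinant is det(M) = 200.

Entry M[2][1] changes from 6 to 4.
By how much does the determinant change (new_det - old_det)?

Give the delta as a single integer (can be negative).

Cofactor C_21 = 20
Entry delta = 4 - 6 = -2
Det delta = entry_delta * cofactor = -2 * 20 = -40

Answer: -40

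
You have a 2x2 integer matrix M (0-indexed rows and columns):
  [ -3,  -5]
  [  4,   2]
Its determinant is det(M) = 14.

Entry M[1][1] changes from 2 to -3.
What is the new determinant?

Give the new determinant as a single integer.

det is linear in row 1: changing M[1][1] by delta changes det by delta * cofactor(1,1).
Cofactor C_11 = (-1)^(1+1) * minor(1,1) = -3
Entry delta = -3 - 2 = -5
Det delta = -5 * -3 = 15
New det = 14 + 15 = 29

Answer: 29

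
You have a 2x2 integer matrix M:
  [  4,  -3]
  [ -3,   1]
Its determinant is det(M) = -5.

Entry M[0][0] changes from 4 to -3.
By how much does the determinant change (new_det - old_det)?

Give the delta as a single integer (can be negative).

Cofactor C_00 = 1
Entry delta = -3 - 4 = -7
Det delta = entry_delta * cofactor = -7 * 1 = -7

Answer: -7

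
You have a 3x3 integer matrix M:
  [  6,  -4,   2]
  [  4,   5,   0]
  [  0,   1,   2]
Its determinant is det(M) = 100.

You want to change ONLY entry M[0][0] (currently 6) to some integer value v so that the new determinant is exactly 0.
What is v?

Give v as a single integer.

Answer: -4

Derivation:
det is linear in entry M[0][0]: det = old_det + (v - 6) * C_00
Cofactor C_00 = 10
Want det = 0: 100 + (v - 6) * 10 = 0
  (v - 6) = -100 / 10 = -10
  v = 6 + (-10) = -4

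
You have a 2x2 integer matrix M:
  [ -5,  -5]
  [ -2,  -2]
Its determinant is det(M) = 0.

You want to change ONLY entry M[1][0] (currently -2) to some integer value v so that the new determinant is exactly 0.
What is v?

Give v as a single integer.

det is linear in entry M[1][0]: det = old_det + (v - -2) * C_10
Cofactor C_10 = 5
Want det = 0: 0 + (v - -2) * 5 = 0
  (v - -2) = 0 / 5 = 0
  v = -2 + (0) = -2

Answer: -2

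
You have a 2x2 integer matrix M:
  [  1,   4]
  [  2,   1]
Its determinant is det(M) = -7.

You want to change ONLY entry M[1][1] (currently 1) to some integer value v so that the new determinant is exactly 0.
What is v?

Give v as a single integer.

det is linear in entry M[1][1]: det = old_det + (v - 1) * C_11
Cofactor C_11 = 1
Want det = 0: -7 + (v - 1) * 1 = 0
  (v - 1) = 7 / 1 = 7
  v = 1 + (7) = 8

Answer: 8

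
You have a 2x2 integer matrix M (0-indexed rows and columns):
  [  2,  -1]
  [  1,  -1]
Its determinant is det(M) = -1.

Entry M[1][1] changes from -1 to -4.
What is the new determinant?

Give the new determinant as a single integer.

Answer: -7

Derivation:
det is linear in row 1: changing M[1][1] by delta changes det by delta * cofactor(1,1).
Cofactor C_11 = (-1)^(1+1) * minor(1,1) = 2
Entry delta = -4 - -1 = -3
Det delta = -3 * 2 = -6
New det = -1 + -6 = -7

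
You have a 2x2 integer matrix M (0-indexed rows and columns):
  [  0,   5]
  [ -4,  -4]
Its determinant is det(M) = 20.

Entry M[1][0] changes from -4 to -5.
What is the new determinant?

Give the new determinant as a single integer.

Answer: 25

Derivation:
det is linear in row 1: changing M[1][0] by delta changes det by delta * cofactor(1,0).
Cofactor C_10 = (-1)^(1+0) * minor(1,0) = -5
Entry delta = -5 - -4 = -1
Det delta = -1 * -5 = 5
New det = 20 + 5 = 25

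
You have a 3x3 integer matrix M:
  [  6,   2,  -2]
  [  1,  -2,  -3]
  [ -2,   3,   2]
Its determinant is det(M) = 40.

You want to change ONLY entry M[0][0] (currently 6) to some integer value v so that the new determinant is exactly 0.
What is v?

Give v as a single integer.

Answer: -2

Derivation:
det is linear in entry M[0][0]: det = old_det + (v - 6) * C_00
Cofactor C_00 = 5
Want det = 0: 40 + (v - 6) * 5 = 0
  (v - 6) = -40 / 5 = -8
  v = 6 + (-8) = -2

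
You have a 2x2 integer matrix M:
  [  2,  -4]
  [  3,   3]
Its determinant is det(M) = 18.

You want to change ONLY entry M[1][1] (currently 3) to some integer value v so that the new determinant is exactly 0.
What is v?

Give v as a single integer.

Answer: -6

Derivation:
det is linear in entry M[1][1]: det = old_det + (v - 3) * C_11
Cofactor C_11 = 2
Want det = 0: 18 + (v - 3) * 2 = 0
  (v - 3) = -18 / 2 = -9
  v = 3 + (-9) = -6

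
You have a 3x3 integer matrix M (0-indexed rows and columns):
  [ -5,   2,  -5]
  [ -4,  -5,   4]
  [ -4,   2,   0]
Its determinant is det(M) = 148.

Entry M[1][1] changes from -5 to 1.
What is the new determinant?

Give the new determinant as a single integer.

Answer: 28

Derivation:
det is linear in row 1: changing M[1][1] by delta changes det by delta * cofactor(1,1).
Cofactor C_11 = (-1)^(1+1) * minor(1,1) = -20
Entry delta = 1 - -5 = 6
Det delta = 6 * -20 = -120
New det = 148 + -120 = 28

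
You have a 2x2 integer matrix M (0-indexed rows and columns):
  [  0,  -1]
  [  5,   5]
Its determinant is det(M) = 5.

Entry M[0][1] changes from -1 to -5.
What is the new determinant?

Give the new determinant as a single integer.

Answer: 25

Derivation:
det is linear in row 0: changing M[0][1] by delta changes det by delta * cofactor(0,1).
Cofactor C_01 = (-1)^(0+1) * minor(0,1) = -5
Entry delta = -5 - -1 = -4
Det delta = -4 * -5 = 20
New det = 5 + 20 = 25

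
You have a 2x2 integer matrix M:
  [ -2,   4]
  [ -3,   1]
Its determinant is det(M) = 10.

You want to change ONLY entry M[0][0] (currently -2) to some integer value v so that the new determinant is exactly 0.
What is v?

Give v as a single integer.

det is linear in entry M[0][0]: det = old_det + (v - -2) * C_00
Cofactor C_00 = 1
Want det = 0: 10 + (v - -2) * 1 = 0
  (v - -2) = -10 / 1 = -10
  v = -2 + (-10) = -12

Answer: -12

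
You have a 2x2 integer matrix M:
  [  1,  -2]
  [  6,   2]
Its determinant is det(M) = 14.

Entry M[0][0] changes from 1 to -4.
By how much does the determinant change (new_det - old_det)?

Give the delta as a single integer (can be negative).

Cofactor C_00 = 2
Entry delta = -4 - 1 = -5
Det delta = entry_delta * cofactor = -5 * 2 = -10

Answer: -10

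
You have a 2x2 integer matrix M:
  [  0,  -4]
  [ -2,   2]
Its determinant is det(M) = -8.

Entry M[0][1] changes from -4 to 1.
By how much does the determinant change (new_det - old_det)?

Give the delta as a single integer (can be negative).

Cofactor C_01 = 2
Entry delta = 1 - -4 = 5
Det delta = entry_delta * cofactor = 5 * 2 = 10

Answer: 10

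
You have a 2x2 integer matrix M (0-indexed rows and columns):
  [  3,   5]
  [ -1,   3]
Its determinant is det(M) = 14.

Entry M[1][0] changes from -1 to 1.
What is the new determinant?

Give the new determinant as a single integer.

Answer: 4

Derivation:
det is linear in row 1: changing M[1][0] by delta changes det by delta * cofactor(1,0).
Cofactor C_10 = (-1)^(1+0) * minor(1,0) = -5
Entry delta = 1 - -1 = 2
Det delta = 2 * -5 = -10
New det = 14 + -10 = 4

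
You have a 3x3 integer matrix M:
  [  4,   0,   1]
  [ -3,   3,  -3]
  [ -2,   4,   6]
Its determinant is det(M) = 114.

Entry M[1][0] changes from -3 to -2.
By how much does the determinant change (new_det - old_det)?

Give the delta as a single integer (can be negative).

Cofactor C_10 = 4
Entry delta = -2 - -3 = 1
Det delta = entry_delta * cofactor = 1 * 4 = 4

Answer: 4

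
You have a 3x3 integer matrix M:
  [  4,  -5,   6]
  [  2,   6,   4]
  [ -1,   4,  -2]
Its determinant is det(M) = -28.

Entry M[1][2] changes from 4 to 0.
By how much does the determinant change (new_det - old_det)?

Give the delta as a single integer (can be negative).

Cofactor C_12 = -11
Entry delta = 0 - 4 = -4
Det delta = entry_delta * cofactor = -4 * -11 = 44

Answer: 44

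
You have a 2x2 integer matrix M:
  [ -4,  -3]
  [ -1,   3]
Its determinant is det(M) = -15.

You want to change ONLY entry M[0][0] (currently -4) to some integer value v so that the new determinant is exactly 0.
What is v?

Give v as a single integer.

det is linear in entry M[0][0]: det = old_det + (v - -4) * C_00
Cofactor C_00 = 3
Want det = 0: -15 + (v - -4) * 3 = 0
  (v - -4) = 15 / 3 = 5
  v = -4 + (5) = 1

Answer: 1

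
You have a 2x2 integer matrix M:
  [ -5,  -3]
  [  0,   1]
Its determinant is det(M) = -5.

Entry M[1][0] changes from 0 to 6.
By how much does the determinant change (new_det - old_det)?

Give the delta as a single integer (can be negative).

Cofactor C_10 = 3
Entry delta = 6 - 0 = 6
Det delta = entry_delta * cofactor = 6 * 3 = 18

Answer: 18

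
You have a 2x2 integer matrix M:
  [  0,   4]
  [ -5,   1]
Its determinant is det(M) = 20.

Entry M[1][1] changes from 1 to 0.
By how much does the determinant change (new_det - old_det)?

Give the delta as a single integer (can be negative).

Cofactor C_11 = 0
Entry delta = 0 - 1 = -1
Det delta = entry_delta * cofactor = -1 * 0 = 0

Answer: 0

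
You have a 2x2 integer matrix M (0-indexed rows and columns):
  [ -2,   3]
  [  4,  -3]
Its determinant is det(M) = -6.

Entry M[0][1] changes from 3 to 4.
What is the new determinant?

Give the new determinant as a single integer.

Answer: -10

Derivation:
det is linear in row 0: changing M[0][1] by delta changes det by delta * cofactor(0,1).
Cofactor C_01 = (-1)^(0+1) * minor(0,1) = -4
Entry delta = 4 - 3 = 1
Det delta = 1 * -4 = -4
New det = -6 + -4 = -10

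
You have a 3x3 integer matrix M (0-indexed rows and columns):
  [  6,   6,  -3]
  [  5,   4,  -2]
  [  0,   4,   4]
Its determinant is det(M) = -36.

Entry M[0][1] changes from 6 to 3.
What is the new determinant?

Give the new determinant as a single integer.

Answer: 24

Derivation:
det is linear in row 0: changing M[0][1] by delta changes det by delta * cofactor(0,1).
Cofactor C_01 = (-1)^(0+1) * minor(0,1) = -20
Entry delta = 3 - 6 = -3
Det delta = -3 * -20 = 60
New det = -36 + 60 = 24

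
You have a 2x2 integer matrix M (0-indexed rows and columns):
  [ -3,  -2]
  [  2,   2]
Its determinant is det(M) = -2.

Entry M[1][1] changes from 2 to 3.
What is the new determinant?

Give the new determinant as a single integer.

Answer: -5

Derivation:
det is linear in row 1: changing M[1][1] by delta changes det by delta * cofactor(1,1).
Cofactor C_11 = (-1)^(1+1) * minor(1,1) = -3
Entry delta = 3 - 2 = 1
Det delta = 1 * -3 = -3
New det = -2 + -3 = -5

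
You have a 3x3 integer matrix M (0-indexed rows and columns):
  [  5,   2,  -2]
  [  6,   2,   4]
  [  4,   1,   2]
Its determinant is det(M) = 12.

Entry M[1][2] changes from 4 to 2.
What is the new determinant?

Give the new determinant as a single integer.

Answer: 6

Derivation:
det is linear in row 1: changing M[1][2] by delta changes det by delta * cofactor(1,2).
Cofactor C_12 = (-1)^(1+2) * minor(1,2) = 3
Entry delta = 2 - 4 = -2
Det delta = -2 * 3 = -6
New det = 12 + -6 = 6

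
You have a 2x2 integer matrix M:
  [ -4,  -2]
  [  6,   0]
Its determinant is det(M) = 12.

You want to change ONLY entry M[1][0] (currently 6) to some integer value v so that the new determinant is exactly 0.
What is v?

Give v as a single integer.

Answer: 0

Derivation:
det is linear in entry M[1][0]: det = old_det + (v - 6) * C_10
Cofactor C_10 = 2
Want det = 0: 12 + (v - 6) * 2 = 0
  (v - 6) = -12 / 2 = -6
  v = 6 + (-6) = 0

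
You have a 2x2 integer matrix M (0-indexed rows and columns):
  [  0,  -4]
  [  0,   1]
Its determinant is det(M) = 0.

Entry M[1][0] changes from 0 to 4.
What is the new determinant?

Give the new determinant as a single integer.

Answer: 16

Derivation:
det is linear in row 1: changing M[1][0] by delta changes det by delta * cofactor(1,0).
Cofactor C_10 = (-1)^(1+0) * minor(1,0) = 4
Entry delta = 4 - 0 = 4
Det delta = 4 * 4 = 16
New det = 0 + 16 = 16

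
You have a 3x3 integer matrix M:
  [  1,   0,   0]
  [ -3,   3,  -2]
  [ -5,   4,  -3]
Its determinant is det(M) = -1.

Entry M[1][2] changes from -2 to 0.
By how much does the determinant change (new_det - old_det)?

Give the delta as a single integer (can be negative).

Answer: -8

Derivation:
Cofactor C_12 = -4
Entry delta = 0 - -2 = 2
Det delta = entry_delta * cofactor = 2 * -4 = -8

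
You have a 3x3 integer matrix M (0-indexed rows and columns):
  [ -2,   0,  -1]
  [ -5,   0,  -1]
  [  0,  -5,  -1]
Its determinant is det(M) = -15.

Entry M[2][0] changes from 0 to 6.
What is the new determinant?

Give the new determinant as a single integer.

Answer: -15

Derivation:
det is linear in row 2: changing M[2][0] by delta changes det by delta * cofactor(2,0).
Cofactor C_20 = (-1)^(2+0) * minor(2,0) = 0
Entry delta = 6 - 0 = 6
Det delta = 6 * 0 = 0
New det = -15 + 0 = -15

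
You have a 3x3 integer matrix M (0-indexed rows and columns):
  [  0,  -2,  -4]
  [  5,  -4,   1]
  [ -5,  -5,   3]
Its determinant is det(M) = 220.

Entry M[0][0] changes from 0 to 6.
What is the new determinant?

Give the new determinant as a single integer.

Answer: 178

Derivation:
det is linear in row 0: changing M[0][0] by delta changes det by delta * cofactor(0,0).
Cofactor C_00 = (-1)^(0+0) * minor(0,0) = -7
Entry delta = 6 - 0 = 6
Det delta = 6 * -7 = -42
New det = 220 + -42 = 178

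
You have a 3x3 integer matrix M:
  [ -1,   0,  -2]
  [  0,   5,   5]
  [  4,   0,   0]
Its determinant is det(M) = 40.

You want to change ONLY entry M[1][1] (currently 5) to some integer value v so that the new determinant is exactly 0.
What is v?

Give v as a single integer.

Answer: 0

Derivation:
det is linear in entry M[1][1]: det = old_det + (v - 5) * C_11
Cofactor C_11 = 8
Want det = 0: 40 + (v - 5) * 8 = 0
  (v - 5) = -40 / 8 = -5
  v = 5 + (-5) = 0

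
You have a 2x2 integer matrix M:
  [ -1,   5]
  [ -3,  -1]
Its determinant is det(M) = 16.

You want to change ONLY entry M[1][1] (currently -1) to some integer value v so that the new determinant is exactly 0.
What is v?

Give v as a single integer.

det is linear in entry M[1][1]: det = old_det + (v - -1) * C_11
Cofactor C_11 = -1
Want det = 0: 16 + (v - -1) * -1 = 0
  (v - -1) = -16 / -1 = 16
  v = -1 + (16) = 15

Answer: 15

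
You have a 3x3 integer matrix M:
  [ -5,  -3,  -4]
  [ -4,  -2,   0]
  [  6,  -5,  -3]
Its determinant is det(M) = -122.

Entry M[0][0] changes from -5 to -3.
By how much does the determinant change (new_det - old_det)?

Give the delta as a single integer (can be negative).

Cofactor C_00 = 6
Entry delta = -3 - -5 = 2
Det delta = entry_delta * cofactor = 2 * 6 = 12

Answer: 12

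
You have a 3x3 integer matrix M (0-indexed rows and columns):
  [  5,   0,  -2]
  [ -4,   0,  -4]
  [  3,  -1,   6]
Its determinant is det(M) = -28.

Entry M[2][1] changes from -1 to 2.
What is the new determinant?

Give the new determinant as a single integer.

det is linear in row 2: changing M[2][1] by delta changes det by delta * cofactor(2,1).
Cofactor C_21 = (-1)^(2+1) * minor(2,1) = 28
Entry delta = 2 - -1 = 3
Det delta = 3 * 28 = 84
New det = -28 + 84 = 56

Answer: 56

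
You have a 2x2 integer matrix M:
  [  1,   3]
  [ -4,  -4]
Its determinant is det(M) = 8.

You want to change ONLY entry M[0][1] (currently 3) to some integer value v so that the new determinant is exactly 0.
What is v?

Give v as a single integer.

det is linear in entry M[0][1]: det = old_det + (v - 3) * C_01
Cofactor C_01 = 4
Want det = 0: 8 + (v - 3) * 4 = 0
  (v - 3) = -8 / 4 = -2
  v = 3 + (-2) = 1

Answer: 1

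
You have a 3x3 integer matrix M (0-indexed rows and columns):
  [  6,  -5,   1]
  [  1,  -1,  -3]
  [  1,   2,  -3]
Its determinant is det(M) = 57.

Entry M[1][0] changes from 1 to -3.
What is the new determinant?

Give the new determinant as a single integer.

det is linear in row 1: changing M[1][0] by delta changes det by delta * cofactor(1,0).
Cofactor C_10 = (-1)^(1+0) * minor(1,0) = -13
Entry delta = -3 - 1 = -4
Det delta = -4 * -13 = 52
New det = 57 + 52 = 109

Answer: 109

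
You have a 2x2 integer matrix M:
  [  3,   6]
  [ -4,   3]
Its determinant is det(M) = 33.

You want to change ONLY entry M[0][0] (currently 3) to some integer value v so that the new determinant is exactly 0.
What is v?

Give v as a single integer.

det is linear in entry M[0][0]: det = old_det + (v - 3) * C_00
Cofactor C_00 = 3
Want det = 0: 33 + (v - 3) * 3 = 0
  (v - 3) = -33 / 3 = -11
  v = 3 + (-11) = -8

Answer: -8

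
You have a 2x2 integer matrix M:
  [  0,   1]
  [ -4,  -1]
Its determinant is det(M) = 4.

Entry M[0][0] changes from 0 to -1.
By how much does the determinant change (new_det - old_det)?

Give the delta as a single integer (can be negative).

Answer: 1

Derivation:
Cofactor C_00 = -1
Entry delta = -1 - 0 = -1
Det delta = entry_delta * cofactor = -1 * -1 = 1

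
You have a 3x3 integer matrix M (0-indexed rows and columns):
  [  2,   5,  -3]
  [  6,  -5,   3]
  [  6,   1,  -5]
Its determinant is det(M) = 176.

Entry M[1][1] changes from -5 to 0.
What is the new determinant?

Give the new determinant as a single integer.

Answer: 216

Derivation:
det is linear in row 1: changing M[1][1] by delta changes det by delta * cofactor(1,1).
Cofactor C_11 = (-1)^(1+1) * minor(1,1) = 8
Entry delta = 0 - -5 = 5
Det delta = 5 * 8 = 40
New det = 176 + 40 = 216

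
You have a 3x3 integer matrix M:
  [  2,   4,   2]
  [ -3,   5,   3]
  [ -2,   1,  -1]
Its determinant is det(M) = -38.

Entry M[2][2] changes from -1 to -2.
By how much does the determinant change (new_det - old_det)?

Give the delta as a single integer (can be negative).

Cofactor C_22 = 22
Entry delta = -2 - -1 = -1
Det delta = entry_delta * cofactor = -1 * 22 = -22

Answer: -22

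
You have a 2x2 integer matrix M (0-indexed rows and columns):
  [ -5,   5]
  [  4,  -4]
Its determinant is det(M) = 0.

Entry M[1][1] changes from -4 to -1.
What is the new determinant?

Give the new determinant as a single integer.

Answer: -15

Derivation:
det is linear in row 1: changing M[1][1] by delta changes det by delta * cofactor(1,1).
Cofactor C_11 = (-1)^(1+1) * minor(1,1) = -5
Entry delta = -1 - -4 = 3
Det delta = 3 * -5 = -15
New det = 0 + -15 = -15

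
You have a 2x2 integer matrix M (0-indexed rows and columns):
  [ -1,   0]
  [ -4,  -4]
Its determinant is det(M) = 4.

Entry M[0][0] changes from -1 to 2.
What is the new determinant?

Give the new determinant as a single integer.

det is linear in row 0: changing M[0][0] by delta changes det by delta * cofactor(0,0).
Cofactor C_00 = (-1)^(0+0) * minor(0,0) = -4
Entry delta = 2 - -1 = 3
Det delta = 3 * -4 = -12
New det = 4 + -12 = -8

Answer: -8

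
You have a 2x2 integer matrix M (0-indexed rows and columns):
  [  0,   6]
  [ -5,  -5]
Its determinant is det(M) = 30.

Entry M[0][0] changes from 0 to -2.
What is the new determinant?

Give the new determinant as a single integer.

det is linear in row 0: changing M[0][0] by delta changes det by delta * cofactor(0,0).
Cofactor C_00 = (-1)^(0+0) * minor(0,0) = -5
Entry delta = -2 - 0 = -2
Det delta = -2 * -5 = 10
New det = 30 + 10 = 40

Answer: 40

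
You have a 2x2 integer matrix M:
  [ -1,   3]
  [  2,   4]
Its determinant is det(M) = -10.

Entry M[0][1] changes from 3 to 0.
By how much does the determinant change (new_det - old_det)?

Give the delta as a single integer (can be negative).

Answer: 6

Derivation:
Cofactor C_01 = -2
Entry delta = 0 - 3 = -3
Det delta = entry_delta * cofactor = -3 * -2 = 6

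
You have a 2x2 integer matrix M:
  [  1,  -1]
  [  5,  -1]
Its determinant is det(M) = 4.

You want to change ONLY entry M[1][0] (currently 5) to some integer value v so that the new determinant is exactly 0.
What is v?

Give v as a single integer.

Answer: 1

Derivation:
det is linear in entry M[1][0]: det = old_det + (v - 5) * C_10
Cofactor C_10 = 1
Want det = 0: 4 + (v - 5) * 1 = 0
  (v - 5) = -4 / 1 = -4
  v = 5 + (-4) = 1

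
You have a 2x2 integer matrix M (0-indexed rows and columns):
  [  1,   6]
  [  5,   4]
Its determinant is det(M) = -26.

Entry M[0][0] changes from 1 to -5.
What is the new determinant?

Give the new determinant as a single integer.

det is linear in row 0: changing M[0][0] by delta changes det by delta * cofactor(0,0).
Cofactor C_00 = (-1)^(0+0) * minor(0,0) = 4
Entry delta = -5 - 1 = -6
Det delta = -6 * 4 = -24
New det = -26 + -24 = -50

Answer: -50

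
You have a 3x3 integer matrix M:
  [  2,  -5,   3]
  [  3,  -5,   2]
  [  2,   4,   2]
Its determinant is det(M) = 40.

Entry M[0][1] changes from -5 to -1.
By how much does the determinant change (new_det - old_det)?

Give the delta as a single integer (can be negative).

Cofactor C_01 = -2
Entry delta = -1 - -5 = 4
Det delta = entry_delta * cofactor = 4 * -2 = -8

Answer: -8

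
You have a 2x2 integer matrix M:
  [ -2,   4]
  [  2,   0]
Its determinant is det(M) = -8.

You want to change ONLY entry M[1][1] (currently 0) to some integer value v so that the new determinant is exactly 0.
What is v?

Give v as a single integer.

det is linear in entry M[1][1]: det = old_det + (v - 0) * C_11
Cofactor C_11 = -2
Want det = 0: -8 + (v - 0) * -2 = 0
  (v - 0) = 8 / -2 = -4
  v = 0 + (-4) = -4

Answer: -4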